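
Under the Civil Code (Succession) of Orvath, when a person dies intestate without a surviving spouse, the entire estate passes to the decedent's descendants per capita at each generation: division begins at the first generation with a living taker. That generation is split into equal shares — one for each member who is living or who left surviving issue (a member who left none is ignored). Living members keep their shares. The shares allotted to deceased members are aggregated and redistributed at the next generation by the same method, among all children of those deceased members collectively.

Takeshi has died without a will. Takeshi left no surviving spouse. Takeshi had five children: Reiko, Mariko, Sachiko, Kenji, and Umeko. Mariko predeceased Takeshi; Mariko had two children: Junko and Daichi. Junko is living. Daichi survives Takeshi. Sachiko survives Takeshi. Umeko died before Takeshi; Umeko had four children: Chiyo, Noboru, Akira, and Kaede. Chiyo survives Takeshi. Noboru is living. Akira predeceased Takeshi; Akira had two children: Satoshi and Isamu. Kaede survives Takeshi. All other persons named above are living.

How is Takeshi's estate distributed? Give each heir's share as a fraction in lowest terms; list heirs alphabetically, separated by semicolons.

Chiyo 1/15; Daichi 1/15; Isamu 1/30; Junko 1/15; Kaede 1/15; Kenji 1/5; Noboru 1/15; Reiko 1/5; Sachiko 1/5; Satoshi 1/30

There is no surviving spouse, so the entire estate passes to Takeshi's descendants per capita at each generation.
At generation 1 (Reiko, Mariko, Sachiko, Kenji, Umeko) there are 5 shares of (1)/5 = 1/5 each.
Living: Reiko, Sachiko, and Kenji — each takes 1/5.
Deceased: Mariko and Umeko. Their combined 2/5 is pooled and carried to generation 2.
At generation 2 (Junko, Daichi, Chiyo, Noboru, Akira, Kaede) there are 6 shares of (2/5)/6 = 1/15 each.
Living: Junko, Daichi, Chiyo, Noboru, and Kaede — each takes 1/15.
Deceased: Akira. That 1/15 share is carried to generation 3.
At generation 3 (Satoshi, Isamu) there are 2 shares of (1/15)/2 = 1/30 each.
Living: Satoshi and Isamu — each takes 1/30.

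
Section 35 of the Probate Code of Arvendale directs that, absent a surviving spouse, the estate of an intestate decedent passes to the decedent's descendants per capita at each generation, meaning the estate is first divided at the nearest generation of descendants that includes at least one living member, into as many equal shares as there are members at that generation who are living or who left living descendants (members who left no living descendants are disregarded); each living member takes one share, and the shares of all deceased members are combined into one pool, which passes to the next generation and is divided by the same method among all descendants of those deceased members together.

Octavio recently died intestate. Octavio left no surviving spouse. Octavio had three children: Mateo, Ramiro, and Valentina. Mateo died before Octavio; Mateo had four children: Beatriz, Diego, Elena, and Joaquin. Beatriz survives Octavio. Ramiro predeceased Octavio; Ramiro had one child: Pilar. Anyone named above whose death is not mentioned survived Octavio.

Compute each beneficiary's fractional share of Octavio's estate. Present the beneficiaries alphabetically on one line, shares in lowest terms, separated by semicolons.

Beatriz 2/15; Diego 2/15; Elena 2/15; Joaquin 2/15; Pilar 2/15; Valentina 1/3

There is no surviving spouse, so the entire estate passes to Octavio's descendants per capita at each generation.
At generation 1 (Mateo, Ramiro, Valentina) there are 3 shares of (1)/3 = 1/3 each.
Living: Valentina — each takes 1/3.
Deceased: Mateo and Ramiro. Their combined 2/3 is pooled and carried to generation 2.
At generation 2 (Beatriz, Diego, Elena, Joaquin, Pilar) there are 5 shares of (2/3)/5 = 2/15 each.
Living: Beatriz, Diego, Elena, Joaquin, and Pilar — each takes 2/15.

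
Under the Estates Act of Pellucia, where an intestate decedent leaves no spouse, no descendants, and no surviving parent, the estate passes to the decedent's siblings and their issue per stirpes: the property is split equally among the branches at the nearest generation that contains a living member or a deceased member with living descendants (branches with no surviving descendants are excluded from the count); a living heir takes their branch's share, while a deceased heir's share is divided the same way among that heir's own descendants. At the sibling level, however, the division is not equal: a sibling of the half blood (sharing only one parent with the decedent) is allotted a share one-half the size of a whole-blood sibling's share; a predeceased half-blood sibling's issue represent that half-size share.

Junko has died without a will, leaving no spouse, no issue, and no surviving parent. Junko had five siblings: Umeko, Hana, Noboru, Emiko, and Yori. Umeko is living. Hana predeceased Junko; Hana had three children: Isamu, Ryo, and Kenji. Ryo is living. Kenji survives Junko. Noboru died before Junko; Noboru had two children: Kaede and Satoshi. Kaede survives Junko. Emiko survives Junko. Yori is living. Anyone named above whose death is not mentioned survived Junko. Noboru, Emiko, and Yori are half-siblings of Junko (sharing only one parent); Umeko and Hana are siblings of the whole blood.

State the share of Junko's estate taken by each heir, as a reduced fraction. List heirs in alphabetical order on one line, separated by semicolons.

No spouse, descendants, or parent survives, so the estate passes to Junko's siblings per stirpes.
Half-blood siblings count for one-half the weight of whole-blood siblings at the initial division.
Dividing 1 in proportion to weights (total weight 7/2): Umeko (weight 1) → 2/7; Hana (weight 1) → 2/7; Noboru (weight 1/2) → 1/7; Emiko (weight 1/2) → 1/7; Yori (weight 1/2) → 1/7.
Umeko is living and takes 2/7.
Hana predeceased; the 2/7 allotted to Hana's branch passes to Hana's issue by representation.
The 2/7 is divided into 3 equal shares of 2/21 among Isamu, Ryo, Kenji.
Isamu is living and takes 2/21.
Ryo is living and takes 2/21.
Kenji is living and takes 2/21.
Noboru predeceased; the 1/7 allotted to Noboru's branch passes to Noboru's issue by representation.
The 1/7 is divided into 2 equal shares of 1/14 among Kaede, Satoshi.
Kaede is living and takes 1/14.
Satoshi is living and takes 1/14.
Emiko is living and takes 1/7.
Yori is living and takes 1/7.

Emiko 1/7; Isamu 2/21; Kaede 1/14; Kenji 2/21; Ryo 2/21; Satoshi 1/14; Umeko 2/7; Yori 1/7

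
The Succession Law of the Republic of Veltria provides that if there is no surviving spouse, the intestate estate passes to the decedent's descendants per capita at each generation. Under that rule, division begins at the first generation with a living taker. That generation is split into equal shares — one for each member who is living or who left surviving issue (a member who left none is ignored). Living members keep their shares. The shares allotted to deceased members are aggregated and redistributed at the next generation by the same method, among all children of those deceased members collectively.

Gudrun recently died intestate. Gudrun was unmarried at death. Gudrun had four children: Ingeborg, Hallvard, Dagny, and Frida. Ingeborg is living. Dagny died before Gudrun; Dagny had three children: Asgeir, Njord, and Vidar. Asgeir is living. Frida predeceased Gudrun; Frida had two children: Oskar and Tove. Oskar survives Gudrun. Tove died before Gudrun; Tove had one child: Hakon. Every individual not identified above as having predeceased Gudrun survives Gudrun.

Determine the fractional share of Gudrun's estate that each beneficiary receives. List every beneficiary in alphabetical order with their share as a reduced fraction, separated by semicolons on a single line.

Asgeir 1/10; Hakon 1/10; Hallvard 1/4; Ingeborg 1/4; Njord 1/10; Oskar 1/10; Vidar 1/10

There is no surviving spouse, so the entire estate passes to Gudrun's descendants per capita at each generation.
At generation 1 (Ingeborg, Hallvard, Dagny, Frida) there are 4 shares of (1)/4 = 1/4 each.
Living: Ingeborg and Hallvard — each takes 1/4.
Deceased: Dagny and Frida. Their combined 1/2 is pooled and carried to generation 2.
At generation 2 (Asgeir, Njord, Vidar, Oskar, Tove) there are 5 shares of (1/2)/5 = 1/10 each.
Living: Asgeir, Njord, Vidar, and Oskar — each takes 1/10.
Deceased: Tove. That 1/10 share is carried to generation 3.
At generation 3 (Hakon) there are 1 shares of (1/10)/1 = 1/10 each.
Living: Hakon — each takes 1/10.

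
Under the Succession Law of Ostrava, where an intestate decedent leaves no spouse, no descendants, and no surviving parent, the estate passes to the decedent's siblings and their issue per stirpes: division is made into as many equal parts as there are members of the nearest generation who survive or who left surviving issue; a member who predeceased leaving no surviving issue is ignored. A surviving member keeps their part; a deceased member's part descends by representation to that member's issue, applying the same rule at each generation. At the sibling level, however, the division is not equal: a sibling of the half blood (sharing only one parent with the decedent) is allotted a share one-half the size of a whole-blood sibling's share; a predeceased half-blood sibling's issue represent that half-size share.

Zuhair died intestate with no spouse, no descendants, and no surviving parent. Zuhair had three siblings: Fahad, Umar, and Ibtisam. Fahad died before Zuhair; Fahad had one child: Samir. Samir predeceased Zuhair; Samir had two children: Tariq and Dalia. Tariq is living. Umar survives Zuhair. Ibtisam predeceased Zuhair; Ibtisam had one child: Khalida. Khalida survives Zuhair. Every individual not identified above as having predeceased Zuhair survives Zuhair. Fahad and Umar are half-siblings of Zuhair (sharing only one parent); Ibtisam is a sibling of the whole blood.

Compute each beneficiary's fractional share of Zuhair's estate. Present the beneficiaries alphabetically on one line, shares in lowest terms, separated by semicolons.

No spouse, descendants, or parent survives, so the estate passes to Zuhair's siblings per stirpes.
Half-blood siblings count for one-half the weight of whole-blood siblings at the initial division.
Dividing 1 in proportion to weights (total weight 2): Fahad (weight 1/2) → 1/4; Umar (weight 1/2) → 1/4; Ibtisam (weight 1) → 1/2.
Fahad predeceased; the 1/4 allotted to Fahad's branch passes to Fahad's issue by representation.
Samir's line is the sole branch at this level, so the full 1/4 passes to Samir's issue by representation.
The 1/4 is divided into 2 equal shares of 1/8 among Tariq, Dalia.
Tariq is living and takes 1/8.
Dalia is living and takes 1/8.
Umar is living and takes 1/4.
Ibtisam predeceased; the 1/2 allotted to Ibtisam's branch passes to Ibtisam's issue by representation.
Khalida is the sole taker at this level and receives the full 1/2.

Dalia 1/8; Khalida 1/2; Tariq 1/8; Umar 1/4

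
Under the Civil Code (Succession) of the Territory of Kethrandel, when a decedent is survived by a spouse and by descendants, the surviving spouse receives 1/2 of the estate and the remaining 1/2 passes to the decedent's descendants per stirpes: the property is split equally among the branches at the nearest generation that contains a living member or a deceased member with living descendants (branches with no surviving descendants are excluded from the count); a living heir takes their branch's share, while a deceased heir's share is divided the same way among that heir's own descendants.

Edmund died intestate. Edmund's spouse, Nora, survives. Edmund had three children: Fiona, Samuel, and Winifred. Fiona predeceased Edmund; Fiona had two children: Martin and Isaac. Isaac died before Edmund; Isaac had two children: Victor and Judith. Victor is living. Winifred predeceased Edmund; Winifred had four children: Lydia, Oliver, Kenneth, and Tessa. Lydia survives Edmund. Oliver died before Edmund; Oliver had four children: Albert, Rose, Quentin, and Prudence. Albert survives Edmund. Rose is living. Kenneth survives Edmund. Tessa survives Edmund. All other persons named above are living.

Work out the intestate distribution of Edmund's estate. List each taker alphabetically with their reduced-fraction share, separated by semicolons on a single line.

Nora, as surviving spouse, takes 1/2.
The remaining 1/2 passes to Edmund's descendants per stirpes.
The 1/2 is divided into 3 equal shares of 1/6 among Fiona, Samuel, Winifred.
Fiona predeceased; the 1/6 allotted to Fiona's branch passes to Fiona's issue by representation.
The 1/6 is divided into 2 equal shares of 1/12 among Martin, Isaac.
Martin is living and takes 1/12.
Isaac predeceased; the 1/12 allotted to Isaac's branch passes to Isaac's issue by representation.
The 1/12 is divided into 2 equal shares of 1/24 among Victor, Judith.
Victor is living and takes 1/24.
Judith is living and takes 1/24.
Samuel is living and takes 1/6.
Winifred predeceased; the 1/6 allotted to Winifred's branch passes to Winifred's issue by representation.
The 1/6 is divided into 4 equal shares of 1/24 among Lydia, Oliver, Kenneth, Tessa.
Lydia is living and takes 1/24.
Oliver predeceased; the 1/24 allotted to Oliver's branch passes to Oliver's issue by representation.
The 1/24 is divided into 4 equal shares of 1/96 among Albert, Rose, Quentin, Prudence.
Albert is living and takes 1/96.
Rose is living and takes 1/96.
Quentin is living and takes 1/96.
Prudence is living and takes 1/96.
Kenneth is living and takes 1/24.
Tessa is living and takes 1/24.

Albert 1/96; Judith 1/24; Kenneth 1/24; Lydia 1/24; Martin 1/12; Nora 1/2; Prudence 1/96; Quentin 1/96; Rose 1/96; Samuel 1/6; Tessa 1/24; Victor 1/24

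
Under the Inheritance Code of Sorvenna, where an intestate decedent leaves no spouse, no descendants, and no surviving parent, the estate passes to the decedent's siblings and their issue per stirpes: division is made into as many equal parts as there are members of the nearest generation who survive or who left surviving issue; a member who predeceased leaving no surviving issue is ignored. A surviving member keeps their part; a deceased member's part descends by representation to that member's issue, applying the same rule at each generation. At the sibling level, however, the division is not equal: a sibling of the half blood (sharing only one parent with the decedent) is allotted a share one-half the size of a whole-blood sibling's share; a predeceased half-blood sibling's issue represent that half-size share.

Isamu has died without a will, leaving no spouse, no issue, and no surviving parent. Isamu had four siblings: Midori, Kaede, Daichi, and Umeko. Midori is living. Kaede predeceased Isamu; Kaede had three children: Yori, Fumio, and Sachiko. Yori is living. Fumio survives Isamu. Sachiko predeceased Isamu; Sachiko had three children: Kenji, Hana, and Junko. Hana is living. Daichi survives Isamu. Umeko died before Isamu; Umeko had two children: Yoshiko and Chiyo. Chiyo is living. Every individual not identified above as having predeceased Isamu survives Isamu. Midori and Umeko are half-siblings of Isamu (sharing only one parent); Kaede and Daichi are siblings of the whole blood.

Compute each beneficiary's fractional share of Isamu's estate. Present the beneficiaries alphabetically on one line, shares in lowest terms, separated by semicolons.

Chiyo 1/12; Daichi 1/3; Fumio 1/9; Hana 1/27; Junko 1/27; Kenji 1/27; Midori 1/6; Yori 1/9; Yoshiko 1/12

No spouse, descendants, or parent survives, so the estate passes to Isamu's siblings per stirpes.
Half-blood siblings count for one-half the weight of whole-blood siblings at the initial division.
Dividing 1 in proportion to weights (total weight 3): Midori (weight 1/2) → 1/6; Kaede (weight 1) → 1/3; Daichi (weight 1) → 1/3; Umeko (weight 1/2) → 1/6.
Midori is living and takes 1/6.
Kaede predeceased; the 1/3 allotted to Kaede's branch passes to Kaede's issue by representation.
The 1/3 is divided into 3 equal shares of 1/9 among Yori, Fumio, Sachiko.
Yori is living and takes 1/9.
Fumio is living and takes 1/9.
Sachiko predeceased; the 1/9 allotted to Sachiko's branch passes to Sachiko's issue by representation.
The 1/9 is divided into 3 equal shares of 1/27 among Kenji, Hana, Junko.
Kenji is living and takes 1/27.
Hana is living and takes 1/27.
Junko is living and takes 1/27.
Daichi is living and takes 1/3.
Umeko predeceased; the 1/6 allotted to Umeko's branch passes to Umeko's issue by representation.
The 1/6 is divided into 2 equal shares of 1/12 among Yoshiko, Chiyo.
Yoshiko is living and takes 1/12.
Chiyo is living and takes 1/12.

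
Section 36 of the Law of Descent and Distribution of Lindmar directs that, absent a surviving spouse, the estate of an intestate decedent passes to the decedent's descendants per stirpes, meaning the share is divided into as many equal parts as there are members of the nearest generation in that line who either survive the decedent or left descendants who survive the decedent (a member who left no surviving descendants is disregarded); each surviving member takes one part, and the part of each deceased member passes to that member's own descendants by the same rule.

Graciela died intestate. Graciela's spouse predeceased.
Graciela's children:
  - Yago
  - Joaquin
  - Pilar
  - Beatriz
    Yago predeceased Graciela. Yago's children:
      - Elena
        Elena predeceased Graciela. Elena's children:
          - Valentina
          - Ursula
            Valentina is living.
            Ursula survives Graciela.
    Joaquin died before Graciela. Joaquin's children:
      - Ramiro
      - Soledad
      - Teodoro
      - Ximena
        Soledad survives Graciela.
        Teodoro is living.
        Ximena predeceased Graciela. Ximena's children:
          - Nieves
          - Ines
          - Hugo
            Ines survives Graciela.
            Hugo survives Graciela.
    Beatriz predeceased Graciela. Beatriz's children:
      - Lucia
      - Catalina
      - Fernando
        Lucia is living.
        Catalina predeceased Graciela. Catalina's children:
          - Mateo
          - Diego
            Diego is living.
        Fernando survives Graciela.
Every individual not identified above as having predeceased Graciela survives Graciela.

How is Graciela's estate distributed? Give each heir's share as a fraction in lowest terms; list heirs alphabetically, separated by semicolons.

There is no surviving spouse, so the entire estate passes to Graciela's descendants per stirpes.
The estate is divided into 4 equal shares of 1/4 among Yago, Joaquin, Pilar, Beatriz.
Yago predeceased; the 1/4 allotted to Yago's branch passes to Yago's issue by representation.
Elena's line is the sole branch at this level, so the full 1/4 passes to Elena's issue by representation.
The 1/4 is divided into 2 equal shares of 1/8 among Valentina, Ursula.
Valentina is living and takes 1/8.
Ursula is living and takes 1/8.
Joaquin predeceased; the 1/4 allotted to Joaquin's branch passes to Joaquin's issue by representation.
The 1/4 is divided into 4 equal shares of 1/16 among Ramiro, Soledad, Teodoro, Ximena.
Ramiro is living and takes 1/16.
Soledad is living and takes 1/16.
Teodoro is living and takes 1/16.
Ximena predeceased; the 1/16 allotted to Ximena's branch passes to Ximena's issue by representation.
The 1/16 is divided into 3 equal shares of 1/48 among Nieves, Ines, Hugo.
Nieves is living and takes 1/48.
Ines is living and takes 1/48.
Hugo is living and takes 1/48.
Pilar is living and takes 1/4.
Beatriz predeceased; the 1/4 allotted to Beatriz's branch passes to Beatriz's issue by representation.
The 1/4 is divided into 3 equal shares of 1/12 among Lucia, Catalina, Fernando.
Lucia is living and takes 1/12.
Catalina predeceased; the 1/12 allotted to Catalina's branch passes to Catalina's issue by representation.
The 1/12 is divided into 2 equal shares of 1/24 among Mateo, Diego.
Mateo is living and takes 1/24.
Diego is living and takes 1/24.
Fernando is living and takes 1/12.

Diego 1/24; Fernando 1/12; Hugo 1/48; Ines 1/48; Lucia 1/12; Mateo 1/24; Nieves 1/48; Pilar 1/4; Ramiro 1/16; Soledad 1/16; Teodoro 1/16; Ursula 1/8; Valentina 1/8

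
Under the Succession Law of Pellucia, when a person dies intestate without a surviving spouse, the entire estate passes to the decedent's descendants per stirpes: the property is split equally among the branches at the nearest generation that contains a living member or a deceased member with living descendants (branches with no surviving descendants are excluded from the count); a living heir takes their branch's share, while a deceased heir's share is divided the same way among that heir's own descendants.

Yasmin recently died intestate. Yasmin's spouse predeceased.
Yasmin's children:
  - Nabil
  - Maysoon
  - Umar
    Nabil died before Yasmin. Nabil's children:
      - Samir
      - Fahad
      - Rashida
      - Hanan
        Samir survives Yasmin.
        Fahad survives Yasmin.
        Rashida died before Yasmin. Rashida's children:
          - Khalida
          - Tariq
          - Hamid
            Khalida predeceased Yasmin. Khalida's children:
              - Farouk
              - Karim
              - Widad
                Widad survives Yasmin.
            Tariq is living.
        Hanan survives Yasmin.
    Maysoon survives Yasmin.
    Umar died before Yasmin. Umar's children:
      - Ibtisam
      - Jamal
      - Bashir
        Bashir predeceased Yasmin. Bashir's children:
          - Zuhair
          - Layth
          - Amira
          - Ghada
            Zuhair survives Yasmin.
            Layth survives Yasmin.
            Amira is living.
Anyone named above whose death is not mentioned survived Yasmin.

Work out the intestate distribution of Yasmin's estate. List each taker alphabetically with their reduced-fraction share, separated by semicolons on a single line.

Amira 1/36; Fahad 1/12; Farouk 1/108; Ghada 1/36; Hamid 1/36; Hanan 1/12; Ibtisam 1/9; Jamal 1/9; Karim 1/108; Layth 1/36; Maysoon 1/3; Samir 1/12; Tariq 1/36; Widad 1/108; Zuhair 1/36

There is no surviving spouse, so the entire estate passes to Yasmin's descendants per stirpes.
The estate is divided into 3 equal shares of 1/3 among Nabil, Maysoon, Umar.
Nabil predeceased; the 1/3 allotted to Nabil's branch passes to Nabil's issue by representation.
The 1/3 is divided into 4 equal shares of 1/12 among Samir, Fahad, Rashida, Hanan.
Samir is living and takes 1/12.
Fahad is living and takes 1/12.
Rashida predeceased; the 1/12 allotted to Rashida's branch passes to Rashida's issue by representation.
The 1/12 is divided into 3 equal shares of 1/36 among Khalida, Tariq, Hamid.
Khalida predeceased; the 1/36 allotted to Khalida's branch passes to Khalida's issue by representation.
The 1/36 is divided into 3 equal shares of 1/108 among Farouk, Karim, Widad.
Farouk is living and takes 1/108.
Karim is living and takes 1/108.
Widad is living and takes 1/108.
Tariq is living and takes 1/36.
Hamid is living and takes 1/36.
Hanan is living and takes 1/12.
Maysoon is living and takes 1/3.
Umar predeceased; the 1/3 allotted to Umar's branch passes to Umar's issue by representation.
The 1/3 is divided into 3 equal shares of 1/9 among Ibtisam, Jamal, Bashir.
Ibtisam is living and takes 1/9.
Jamal is living and takes 1/9.
Bashir predeceased; the 1/9 allotted to Bashir's branch passes to Bashir's issue by representation.
The 1/9 is divided into 4 equal shares of 1/36 among Zuhair, Layth, Amira, Ghada.
Zuhair is living and takes 1/36.
Layth is living and takes 1/36.
Amira is living and takes 1/36.
Ghada is living and takes 1/36.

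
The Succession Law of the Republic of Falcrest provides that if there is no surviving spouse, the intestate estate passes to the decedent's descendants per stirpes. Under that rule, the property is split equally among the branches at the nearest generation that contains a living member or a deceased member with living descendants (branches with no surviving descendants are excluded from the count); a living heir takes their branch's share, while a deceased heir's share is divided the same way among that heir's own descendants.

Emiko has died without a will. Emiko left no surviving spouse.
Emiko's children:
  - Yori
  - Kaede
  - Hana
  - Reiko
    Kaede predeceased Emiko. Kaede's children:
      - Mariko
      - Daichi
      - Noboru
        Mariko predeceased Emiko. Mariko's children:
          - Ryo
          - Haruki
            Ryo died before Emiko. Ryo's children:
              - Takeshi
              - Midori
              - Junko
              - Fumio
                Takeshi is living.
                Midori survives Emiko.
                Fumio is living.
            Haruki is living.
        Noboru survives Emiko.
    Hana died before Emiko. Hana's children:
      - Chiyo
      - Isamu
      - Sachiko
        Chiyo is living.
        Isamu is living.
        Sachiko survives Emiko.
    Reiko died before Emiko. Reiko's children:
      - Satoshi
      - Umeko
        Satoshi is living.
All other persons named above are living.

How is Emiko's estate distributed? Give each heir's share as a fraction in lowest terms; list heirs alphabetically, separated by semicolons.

There is no surviving spouse, so the entire estate passes to Emiko's descendants per stirpes.
The estate is divided into 4 equal shares of 1/4 among Yori, Kaede, Hana, Reiko.
Yori is living and takes 1/4.
Kaede predeceased; the 1/4 allotted to Kaede's branch passes to Kaede's issue by representation.
The 1/4 is divided into 3 equal shares of 1/12 among Mariko, Daichi, Noboru.
Mariko predeceased; the 1/12 allotted to Mariko's branch passes to Mariko's issue by representation.
The 1/12 is divided into 2 equal shares of 1/24 among Ryo, Haruki.
Ryo predeceased; the 1/24 allotted to Ryo's branch passes to Ryo's issue by representation.
The 1/24 is divided into 4 equal shares of 1/96 among Takeshi, Midori, Junko, Fumio.
Takeshi is living and takes 1/96.
Midori is living and takes 1/96.
Junko is living and takes 1/96.
Fumio is living and takes 1/96.
Haruki is living and takes 1/24.
Daichi is living and takes 1/12.
Noboru is living and takes 1/12.
Hana predeceased; the 1/4 allotted to Hana's branch passes to Hana's issue by representation.
The 1/4 is divided into 3 equal shares of 1/12 among Chiyo, Isamu, Sachiko.
Chiyo is living and takes 1/12.
Isamu is living and takes 1/12.
Sachiko is living and takes 1/12.
Reiko predeceased; the 1/4 allotted to Reiko's branch passes to Reiko's issue by representation.
The 1/4 is divided into 2 equal shares of 1/8 among Satoshi, Umeko.
Satoshi is living and takes 1/8.
Umeko is living and takes 1/8.

Chiyo 1/12; Daichi 1/12; Fumio 1/96; Haruki 1/24; Isamu 1/12; Junko 1/96; Midori 1/96; Noboru 1/12; Sachiko 1/12; Satoshi 1/8; Takeshi 1/96; Umeko 1/8; Yori 1/4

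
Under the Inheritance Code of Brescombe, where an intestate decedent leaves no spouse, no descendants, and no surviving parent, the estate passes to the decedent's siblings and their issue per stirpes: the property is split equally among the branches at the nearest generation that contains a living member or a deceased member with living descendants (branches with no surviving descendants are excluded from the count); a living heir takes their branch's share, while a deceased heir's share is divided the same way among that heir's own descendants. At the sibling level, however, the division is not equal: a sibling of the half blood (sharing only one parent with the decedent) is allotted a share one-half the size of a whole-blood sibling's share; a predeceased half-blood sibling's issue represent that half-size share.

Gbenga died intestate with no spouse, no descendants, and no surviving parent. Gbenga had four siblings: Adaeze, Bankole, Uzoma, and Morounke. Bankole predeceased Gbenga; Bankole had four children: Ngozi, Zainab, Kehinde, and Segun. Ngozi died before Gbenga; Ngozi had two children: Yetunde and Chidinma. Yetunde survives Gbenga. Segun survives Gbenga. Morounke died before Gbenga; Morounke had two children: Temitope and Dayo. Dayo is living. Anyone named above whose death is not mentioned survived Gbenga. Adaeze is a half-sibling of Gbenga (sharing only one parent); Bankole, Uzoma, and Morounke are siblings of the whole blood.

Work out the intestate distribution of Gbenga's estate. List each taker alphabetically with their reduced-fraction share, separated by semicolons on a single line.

Adaeze 1/7; Chidinma 1/28; Dayo 1/7; Kehinde 1/14; Segun 1/14; Temitope 1/7; Uzoma 2/7; Yetunde 1/28; Zainab 1/14

No spouse, descendants, or parent survives, so the estate passes to Gbenga's siblings per stirpes.
Half-blood siblings count for one-half the weight of whole-blood siblings at the initial division.
Dividing 1 in proportion to weights (total weight 7/2): Adaeze (weight 1/2) → 1/7; Bankole (weight 1) → 2/7; Uzoma (weight 1) → 2/7; Morounke (weight 1) → 2/7.
Adaeze is living and takes 1/7.
Bankole predeceased; the 2/7 allotted to Bankole's branch passes to Bankole's issue by representation.
The 2/7 is divided into 4 equal shares of 1/14 among Ngozi, Zainab, Kehinde, Segun.
Ngozi predeceased; the 1/14 allotted to Ngozi's branch passes to Ngozi's issue by representation.
The 1/14 is divided into 2 equal shares of 1/28 among Yetunde, Chidinma.
Yetunde is living and takes 1/28.
Chidinma is living and takes 1/28.
Zainab is living and takes 1/14.
Kehinde is living and takes 1/14.
Segun is living and takes 1/14.
Uzoma is living and takes 2/7.
Morounke predeceased; the 2/7 allotted to Morounke's branch passes to Morounke's issue by representation.
The 2/7 is divided into 2 equal shares of 1/7 among Temitope, Dayo.
Temitope is living and takes 1/7.
Dayo is living and takes 1/7.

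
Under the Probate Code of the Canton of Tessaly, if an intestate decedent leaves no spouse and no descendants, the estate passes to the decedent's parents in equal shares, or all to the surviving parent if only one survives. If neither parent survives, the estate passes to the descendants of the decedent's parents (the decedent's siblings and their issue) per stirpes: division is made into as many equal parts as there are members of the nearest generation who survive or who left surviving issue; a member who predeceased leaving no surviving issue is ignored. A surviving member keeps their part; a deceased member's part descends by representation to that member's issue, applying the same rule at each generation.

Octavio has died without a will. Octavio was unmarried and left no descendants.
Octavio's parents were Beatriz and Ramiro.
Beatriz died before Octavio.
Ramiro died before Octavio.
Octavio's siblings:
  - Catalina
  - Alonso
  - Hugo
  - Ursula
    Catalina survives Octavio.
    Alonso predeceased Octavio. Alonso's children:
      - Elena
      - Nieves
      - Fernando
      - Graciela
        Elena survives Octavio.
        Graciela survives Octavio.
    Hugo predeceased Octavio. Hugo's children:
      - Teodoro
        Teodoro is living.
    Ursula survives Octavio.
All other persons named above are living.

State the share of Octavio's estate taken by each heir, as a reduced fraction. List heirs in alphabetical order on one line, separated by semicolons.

Neither parent survives and there are no descendants, so the estate passes to Octavio's siblings and their issue per stirpes.
The estate is divided into 4 equal shares of 1/4 among Catalina, Alonso, Hugo, Ursula.
Catalina is living and takes 1/4.
Alonso predeceased; the 1/4 allotted to Alonso's branch passes to Alonso's issue by representation.
The 1/4 is divided into 4 equal shares of 1/16 among Elena, Nieves, Fernando, Graciela.
Elena is living and takes 1/16.
Nieves is living and takes 1/16.
Fernando is living and takes 1/16.
Graciela is living and takes 1/16.
Hugo predeceased; the 1/4 allotted to Hugo's branch passes to Hugo's issue by representation.
Teodoro is the sole taker at this level and receives the full 1/4.
Ursula is living and takes 1/4.

Catalina 1/4; Elena 1/16; Fernando 1/16; Graciela 1/16; Nieves 1/16; Teodoro 1/4; Ursula 1/4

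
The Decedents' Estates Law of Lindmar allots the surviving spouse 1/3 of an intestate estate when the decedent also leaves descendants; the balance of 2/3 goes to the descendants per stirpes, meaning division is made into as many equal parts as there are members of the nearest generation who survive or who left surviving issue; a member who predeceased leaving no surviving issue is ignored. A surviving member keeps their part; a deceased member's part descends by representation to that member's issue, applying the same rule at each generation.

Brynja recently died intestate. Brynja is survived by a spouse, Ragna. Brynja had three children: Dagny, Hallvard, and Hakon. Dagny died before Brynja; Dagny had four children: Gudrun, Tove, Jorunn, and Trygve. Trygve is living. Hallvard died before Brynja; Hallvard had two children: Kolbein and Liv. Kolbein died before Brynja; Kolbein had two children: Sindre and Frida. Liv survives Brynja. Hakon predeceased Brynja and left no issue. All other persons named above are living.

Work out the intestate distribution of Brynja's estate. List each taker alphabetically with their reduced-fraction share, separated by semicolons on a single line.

Frida 1/12; Gudrun 1/12; Jorunn 1/12; Liv 1/6; Ragna 1/3; Sindre 1/12; Tove 1/12; Trygve 1/12

Ragna, as surviving spouse, takes 1/3.
The remaining 2/3 passes to Brynja's descendants per stirpes.
Hakon left no surviving issue, so that branch lapses and is disregarded.
The 2/3 is divided into 2 equal shares of 1/3 among Dagny, Hallvard.
Dagny predeceased; the 1/3 allotted to Dagny's branch passes to Dagny's issue by representation.
The 1/3 is divided into 4 equal shares of 1/12 among Gudrun, Tove, Jorunn, Trygve.
Gudrun is living and takes 1/12.
Tove is living and takes 1/12.
Jorunn is living and takes 1/12.
Trygve is living and takes 1/12.
Hallvard predeceased; the 1/3 allotted to Hallvard's branch passes to Hallvard's issue by representation.
The 1/3 is divided into 2 equal shares of 1/6 among Kolbein, Liv.
Kolbein predeceased; the 1/6 allotted to Kolbein's branch passes to Kolbein's issue by representation.
The 1/6 is divided into 2 equal shares of 1/12 among Sindre, Frida.
Sindre is living and takes 1/12.
Frida is living and takes 1/12.
Liv is living and takes 1/6.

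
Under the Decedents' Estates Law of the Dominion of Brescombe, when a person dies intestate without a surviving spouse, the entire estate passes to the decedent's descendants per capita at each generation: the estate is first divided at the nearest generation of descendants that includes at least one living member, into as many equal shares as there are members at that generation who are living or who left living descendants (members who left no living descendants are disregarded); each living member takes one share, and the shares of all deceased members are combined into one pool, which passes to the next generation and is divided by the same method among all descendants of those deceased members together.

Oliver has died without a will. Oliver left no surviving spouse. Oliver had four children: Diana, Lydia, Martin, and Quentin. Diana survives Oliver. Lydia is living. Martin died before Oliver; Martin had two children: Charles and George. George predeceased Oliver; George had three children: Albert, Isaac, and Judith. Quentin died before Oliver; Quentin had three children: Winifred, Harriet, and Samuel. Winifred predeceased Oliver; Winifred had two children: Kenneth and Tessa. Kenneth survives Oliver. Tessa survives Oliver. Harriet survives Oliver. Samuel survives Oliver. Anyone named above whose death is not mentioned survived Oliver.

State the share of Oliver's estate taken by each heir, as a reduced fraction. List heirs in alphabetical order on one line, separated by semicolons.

There is no surviving spouse, so the entire estate passes to Oliver's descendants per capita at each generation.
At generation 1 (Diana, Lydia, Martin, Quentin) there are 4 shares of (1)/4 = 1/4 each.
Living: Diana and Lydia — each takes 1/4.
Deceased: Martin and Quentin. Their combined 1/2 is pooled and carried to generation 2.
At generation 2 (Charles, George, Winifred, Harriet, Samuel) there are 5 shares of (1/2)/5 = 1/10 each.
Living: Charles, Harriet, and Samuel — each takes 1/10.
Deceased: George and Winifred. Their combined 1/5 is pooled and carried to generation 3.
At generation 3 (Albert, Isaac, Judith, Kenneth, Tessa) there are 5 shares of (1/5)/5 = 1/25 each.
Living: Albert, Isaac, Judith, Kenneth, and Tessa — each takes 1/25.

Albert 1/25; Charles 1/10; Diana 1/4; Harriet 1/10; Isaac 1/25; Judith 1/25; Kenneth 1/25; Lydia 1/4; Samuel 1/10; Tessa 1/25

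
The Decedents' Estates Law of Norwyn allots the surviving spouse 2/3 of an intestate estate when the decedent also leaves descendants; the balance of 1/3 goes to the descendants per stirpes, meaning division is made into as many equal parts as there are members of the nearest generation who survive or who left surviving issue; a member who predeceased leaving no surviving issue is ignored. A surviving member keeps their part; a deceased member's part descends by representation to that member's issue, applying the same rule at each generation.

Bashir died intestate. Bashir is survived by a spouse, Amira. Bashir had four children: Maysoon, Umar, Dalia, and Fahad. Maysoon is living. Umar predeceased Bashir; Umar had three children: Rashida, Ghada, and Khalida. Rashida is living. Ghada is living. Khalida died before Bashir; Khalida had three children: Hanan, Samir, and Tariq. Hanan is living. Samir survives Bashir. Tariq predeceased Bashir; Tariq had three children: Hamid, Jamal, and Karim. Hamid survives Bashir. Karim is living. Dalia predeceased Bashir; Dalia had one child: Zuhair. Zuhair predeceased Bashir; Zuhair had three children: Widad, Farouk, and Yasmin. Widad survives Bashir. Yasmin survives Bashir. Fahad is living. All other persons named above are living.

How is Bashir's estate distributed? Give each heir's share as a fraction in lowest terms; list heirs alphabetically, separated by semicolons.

Amira, as surviving spouse, takes 2/3.
The remaining 1/3 passes to Bashir's descendants per stirpes.
The 1/3 is divided into 4 equal shares of 1/12 among Maysoon, Umar, Dalia, Fahad.
Maysoon is living and takes 1/12.
Umar predeceased; the 1/12 allotted to Umar's branch passes to Umar's issue by representation.
The 1/12 is divided into 3 equal shares of 1/36 among Rashida, Ghada, Khalida.
Rashida is living and takes 1/36.
Ghada is living and takes 1/36.
Khalida predeceased; the 1/36 allotted to Khalida's branch passes to Khalida's issue by representation.
The 1/36 is divided into 3 equal shares of 1/108 among Hanan, Samir, Tariq.
Hanan is living and takes 1/108.
Samir is living and takes 1/108.
Tariq predeceased; the 1/108 allotted to Tariq's branch passes to Tariq's issue by representation.
The 1/108 is divided into 3 equal shares of 1/324 among Hamid, Jamal, Karim.
Hamid is living and takes 1/324.
Jamal is living and takes 1/324.
Karim is living and takes 1/324.
Dalia predeceased; the 1/12 allotted to Dalia's branch passes to Dalia's issue by representation.
Zuhair's line is the sole branch at this level, so the full 1/12 passes to Zuhair's issue by representation.
The 1/12 is divided into 3 equal shares of 1/36 among Widad, Farouk, Yasmin.
Widad is living and takes 1/36.
Farouk is living and takes 1/36.
Yasmin is living and takes 1/36.
Fahad is living and takes 1/12.

Amira 2/3; Fahad 1/12; Farouk 1/36; Ghada 1/36; Hamid 1/324; Hanan 1/108; Jamal 1/324; Karim 1/324; Maysoon 1/12; Rashida 1/36; Samir 1/108; Widad 1/36; Yasmin 1/36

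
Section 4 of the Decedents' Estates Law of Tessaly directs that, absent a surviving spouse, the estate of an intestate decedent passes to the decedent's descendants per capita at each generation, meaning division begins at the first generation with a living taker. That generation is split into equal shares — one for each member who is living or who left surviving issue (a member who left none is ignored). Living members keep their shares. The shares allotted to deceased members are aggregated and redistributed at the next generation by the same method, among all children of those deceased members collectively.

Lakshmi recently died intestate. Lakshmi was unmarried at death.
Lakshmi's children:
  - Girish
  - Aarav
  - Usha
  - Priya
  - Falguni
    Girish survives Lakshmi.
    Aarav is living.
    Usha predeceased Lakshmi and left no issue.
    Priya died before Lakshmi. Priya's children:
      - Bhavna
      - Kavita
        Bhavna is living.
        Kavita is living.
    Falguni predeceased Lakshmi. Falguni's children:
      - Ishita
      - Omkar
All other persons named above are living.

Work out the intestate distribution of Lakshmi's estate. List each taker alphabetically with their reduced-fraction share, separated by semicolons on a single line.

Aarav 1/4; Bhavna 1/8; Girish 1/4; Ishita 1/8; Kavita 1/8; Omkar 1/8

There is no surviving spouse, so the entire estate passes to Lakshmi's descendants per capita at each generation.
At generation 1 (Girish, Aarav, Priya, Falguni) there are 4 shares of (1)/4 = 1/4 each.
Living: Girish and Aarav — each takes 1/4.
Deceased: Priya and Falguni. Their combined 1/2 is pooled and carried to generation 2.
At generation 2 (Bhavna, Kavita, Ishita, Omkar) there are 4 shares of (1/2)/4 = 1/8 each.
Living: Bhavna, Kavita, Ishita, and Omkar — each takes 1/8.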